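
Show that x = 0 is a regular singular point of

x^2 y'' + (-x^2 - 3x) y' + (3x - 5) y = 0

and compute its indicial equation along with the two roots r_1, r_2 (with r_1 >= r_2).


Divide by x^2 to reach normal form y'' + P_1(x) y' + P_2(x) y = 0 with P_1(x) = -1 - 3/x and P_2(x) = 3/x - 5/x^2.
x = 0 is a singular point because the y'-coefficient -1 - 3/x has a pole at x = 0 and the y-coefficient 3/x - 5/x^2 has a pole at x = 0.
It is a regular singular point because x P_1(x) = p(x) = -x - 3 and x^2 P_2(x) = q(x) = 3x - 5 are polynomials, hence analytic at x = 0.
p(0) = -3,  q(0) = -5.
Indicial equation: r(r-1) + p(0) r + q(0) = 0, i.e. r^2 + (p(0) - 1) r + q(0) = 0, i.e. r^2 - 4 r - 5 = 0.
Discriminant: (-4)^2 - 4(-5) = 36, so r = (4 ± 6)/2.
Solving: r_1 = 5, r_2 = -1.

indicial: r^2 - 4 r - 5 = 0; roots r_1 = 5, r_2 = -1


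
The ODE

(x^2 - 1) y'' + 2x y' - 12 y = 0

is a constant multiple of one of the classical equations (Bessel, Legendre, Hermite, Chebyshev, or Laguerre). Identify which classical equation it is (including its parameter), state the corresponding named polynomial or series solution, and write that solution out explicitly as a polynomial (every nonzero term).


All three coefficients share the factor -1; dividing through by -1 gives  (1 - x^2) y'' - 2x y' + 12 y = 0.
This matches the Legendre equation (1 - x^2) y'' - 2x y' + n(n+1) y = 0 (note the -2x y' term) with n(n+1) = 12, so n = 3; the polynomial solution is P_3(x).
With y = sum_k a_k x^k, matching x^k gives (k+2)(k+1) a_{k+2} = [k(k+1) - n(n+1)] a_k = (k - 3)(k + 4) a_k. The right side vanishes at k = 3, so the series with the parity of 3 terminates at degree 3.
Standard normalization (P_n(1) = 1): leading coefficient (2n)!/(2^n (n!)^2) = 720/(8*36) = 5/2, so a_3 = 5/2. Work downward with a_k = (k+1)(k+2) a_{k+2} / ((k - 3)(k + 4)):
  a_1 = (2)(3)(5/2) / ((1 - 3)(1 + 4)) = 15/(-10) = -3/2
Hence P_3(x) = 5 x^3/2 - 3 x/2.

P_3(x); series = 5 x^3/2 - 3 x/2


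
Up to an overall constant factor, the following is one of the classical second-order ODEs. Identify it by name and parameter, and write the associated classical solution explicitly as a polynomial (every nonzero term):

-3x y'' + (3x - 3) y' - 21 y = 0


All three coefficients share the factor -3; dividing through by -3 gives  x y'' + (1 - x) y' + 7 y = 0.
This matches the Laguerre equation x y'' + (1 - x) y' + n y = 0 with n = 7; the polynomial solution is L_7(x).
With y = sum_k a_k x^k, matching x^k gives (k+1)k a_{k+1} + (k+1) a_{k+1} - k a_k + n a_k = 0, i.e. (k+1)^2 a_{k+1} = (k - n) a_k = (k - 7) a_k. The right side vanishes at k = 7, so the series terminates at degree 7.
Standard normalization L_n(0) = 1 gives a_0 = 1. Work upward with a_{k+1} = (k - 7) a_k / (k+1)^2:
  a_1 = (0 - 7)(1) / 1^2 = -7/1 = -7
  a_2 = (1 - 7)(-7) / 2^2 = 42/4 = 21/2
  a_3 = (2 - 7)(21/2) / 3^2 = (-105/2)/9 = -35/6
  a_4 = (3 - 7)(-35/6) / 4^2 = (70/3)/16 = 35/24
  a_5 = (4 - 7)(35/24) / 5^2 = (-35/8)/25 = -7/40
  a_6 = (5 - 7)(-7/40) / 6^2 = (7/20)/36 = 7/720
  a_7 = (6 - 7)(7/720) / 7^2 = (-7/720)/49 = -1/5040
Hence L_7(x) = -x^7/5040 + 7 x^6/720 - 7 x^5/40 + 35 x^4/24 - 35 x^3/6 + 21 x^2/2 - 7 x + 1.

L_7(x); series = -x^7/5040 + 7 x^6/720 - 7 x^5/40 + 35 x^4/24 - 35 x^3/6 + 21 x^2/2 - 7 x + 1


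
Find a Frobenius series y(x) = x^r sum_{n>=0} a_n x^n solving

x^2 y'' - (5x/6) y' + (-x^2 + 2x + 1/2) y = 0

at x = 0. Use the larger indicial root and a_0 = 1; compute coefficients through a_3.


Write in Frobenius form y'' + (p(x)/x) y' + (q(x)/x^2) y = 0:
  p(x) = -5/6,  q(x) = -x^2 + 2x + 1/2.
Indicial equation: r(r-1) + (-5/6) r + (1/2) = 0 -> roots r_1 = 3/2, r_2 = 1/3.
Take r = r_1 = 3/2. Let y(x) = x^r sum_{n>=0} a_n x^n with a_0 = 1.
Substitute y = x^r sum a_n x^n and match x^{r+n}. The recurrence is
  D(n) a_n + 2 a_{n-1} - 1 a_{n-2} = 0,  where D(n) = (r+n)(r+n-1) + (-5/6)(r+n) + (1/2).
  a_n = [-2 a_{n-1} + 1 a_{n-2}] / D(n).
Since the indicial polynomial factors as (r - r_1)(r - r_2), D(n) = (r_1 + n - r_1)(r_1 + n - r_2) = n(n + 7/6).
Evaluating step by step (a_0 = 1):
  n = 1: D(1) = 1(1 + 7/6) = 13/6; numerator = -2(1) = -2; a_1 = (-2)/(13/6) = -12/13
  n = 2: D(2) = 2(2 + 7/6) = 19/3; numerator = -2(-12/13) + 1(1) = 37/13; a_2 = (37/13)/(19/3) = 111/247
  n = 3: D(3) = 3(3 + 7/6) = 25/2; numerator = -2(111/247) + 1(-12/13) = -450/247; a_3 = (-450/247)/(25/2) = -36/247

r = 3/2; a_0 = 1; a_1 = -12/13; a_2 = 111/247; a_3 = -36/247


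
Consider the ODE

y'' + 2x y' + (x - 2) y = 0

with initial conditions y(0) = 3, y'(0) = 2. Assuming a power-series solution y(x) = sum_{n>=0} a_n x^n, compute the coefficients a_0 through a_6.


Ansatz: y(x) = sum_{n>=0} a_n x^n, so y'(x) = sum_{n>=1} n a_n x^(n-1) and y''(x) = sum_{n>=2} n(n-1) a_n x^(n-2).
Substitute into P(x) y'' + Q(x) y' + R(x) y = 0 with P(x) = 1, Q(x) = 2x, R(x) = x - 2, and match powers of x.
Initial conditions: a_0 = 3, a_1 = 2.
Setting the coefficient of each power of x to zero and solving order by order (substituting the coefficients already found):
  x^0: 2 a_2 - 2 a_0 = 0  ->  2 a_2 = 2 a_0 = 6  ->  a_2 = 3
  x^1: 6 a_3 + a_0 = 0  ->  6 a_3 = -a_0 = -3  ->  a_3 = -1/2
  x^2: 12 a_4 + 2 a_2 + a_1 = 0  ->  12 a_4 = -2 a_2 - a_1 = -8  ->  a_4 = -2/3
  x^3: 20 a_5 + 4 a_3 + a_2 = 0  ->  20 a_5 = -4 a_3 - a_2 = -1  ->  a_5 = -1/20
  x^4: 30 a_6 + 6 a_4 + a_3 = 0  ->  30 a_6 = -6 a_4 - a_3 = 9/2  ->  a_6 = 3/20
Truncated series: y(x) = 3 + 2 x + 3 x^2 - (1/2) x^3 - (2/3) x^4 - (1/20) x^5 + (3/20) x^6 + O(x^7).

a_0 = 3; a_1 = 2; a_2 = 3; a_3 = -1/2; a_4 = -2/3; a_5 = -1/20; a_6 = 3/20


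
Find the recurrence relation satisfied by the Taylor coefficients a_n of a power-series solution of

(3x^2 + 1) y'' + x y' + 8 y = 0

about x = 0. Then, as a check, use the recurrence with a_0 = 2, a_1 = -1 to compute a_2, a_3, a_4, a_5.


Substitute y = sum_n a_n x^n.
(1 + 3 x^2) y'' contributes (n+2)(n+1) a_{n+2} + 3 n(n-1) a_n at x^n.
x y'(x) contributes n a_n at x^n.
8 y(x) contributes 8 a_n at x^n.
Matching x^n: (n+2)(n+1) a_{n+2} + (3 n(n-1) + n + 8) a_n = 0.
Thus a_{n+2} = (-3 n(n-1) - n - 8) / ((n+1)(n+2)) * a_n.

Check with a_0 = 2, a_1 = -1 (apply the recurrence for n = 0, 1, 2, 3): a_0 = 2, a_1 = -1, a_2 = -8, a_3 = 3/2, a_4 = 32/3, a_5 = -87/40.

a_(n+2) = (-3 n(n-1) - n - 8) / ((n+1)(n+2)) * a_n; check: a_0 = 2, a_1 = -1, a_2 = -8, a_3 = 3/2, a_4 = 32/3, a_5 = -87/40


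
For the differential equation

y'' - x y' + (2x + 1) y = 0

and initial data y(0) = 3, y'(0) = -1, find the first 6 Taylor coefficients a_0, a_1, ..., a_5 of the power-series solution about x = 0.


Ansatz: y(x) = sum_{n>=0} a_n x^n, so y'(x) = sum_{n>=1} n a_n x^(n-1) and y''(x) = sum_{n>=2} n(n-1) a_n x^(n-2).
Substitute into P(x) y'' + Q(x) y' + R(x) y = 0 with P(x) = 1, Q(x) = -x, R(x) = 2x + 1, and match powers of x.
Initial conditions: a_0 = 3, a_1 = -1.
Setting the coefficient of each power of x to zero and solving order by order (substituting the coefficients already found):
  x^0: 2 a_2 + a_0 = 0  ->  2 a_2 = -a_0 = -3  ->  a_2 = -3/2
  x^1: 6 a_3 + 2 a_0 = 0  ->  6 a_3 = -2 a_0 = -6  ->  a_3 = -1
  x^2: 12 a_4 - a_2 + 2 a_1 = 0  ->  12 a_4 = a_2 - 2 a_1 = 1/2  ->  a_4 = 1/24
  x^3: 20 a_5 - 2 a_3 + 2 a_2 = 0  ->  20 a_5 = 2 a_3 - 2 a_2 = 1  ->  a_5 = 1/20
Truncated series: y(x) = 3 - x - (3/2) x^2 - x^3 + (1/24) x^4 + (1/20) x^5 + O(x^6).

a_0 = 3; a_1 = -1; a_2 = -3/2; a_3 = -1; a_4 = 1/24; a_5 = 1/20


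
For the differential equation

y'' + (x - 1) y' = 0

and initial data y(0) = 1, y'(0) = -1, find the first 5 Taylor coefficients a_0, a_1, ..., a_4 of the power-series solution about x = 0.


Ansatz: y(x) = sum_{n>=0} a_n x^n, so y'(x) = sum_{n>=1} n a_n x^(n-1) and y''(x) = sum_{n>=2} n(n-1) a_n x^(n-2).
Substitute into P(x) y'' + Q(x) y' + R(x) y = 0 with P(x) = 1, Q(x) = x - 1, R(x) = 0, and match powers of x.
Initial conditions: a_0 = 1, a_1 = -1.
Setting the coefficient of each power of x to zero and solving order by order (substituting the coefficients already found):
  x^0: 2 a_2 - a_1 = 0  ->  2 a_2 = a_1 = -1  ->  a_2 = -1/2
  x^1: 6 a_3 - 2 a_2 + a_1 = 0  ->  6 a_3 = 2 a_2 - a_1 = 0  ->  a_3 = 0
  x^2: 12 a_4 - 3 a_3 + 2 a_2 = 0  ->  12 a_4 = 3 a_3 - 2 a_2 = 1  ->  a_4 = 1/12
Truncated series: y(x) = 1 - x - (1/2) x^2 + (1/12) x^4 + O(x^5).

a_0 = 1; a_1 = -1; a_2 = -1/2; a_3 = 0; a_4 = 1/12


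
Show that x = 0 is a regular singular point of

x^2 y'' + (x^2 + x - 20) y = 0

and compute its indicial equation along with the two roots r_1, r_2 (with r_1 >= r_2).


Divide by x^2 to reach normal form y'' + P_1(x) y' + P_2(x) y = 0 with P_1(x) = 0 and P_2(x) = 1 + 1/x - 20/x^2.
x = 0 is a singular point because the y-coefficient 1 + 1/x - 20/x^2 has a pole at x = 0.
It is a regular singular point because x P_1(x) = p(x) = 0 and x^2 P_2(x) = q(x) = x^2 + x - 20 are polynomials, hence analytic at x = 0.
p(0) = 0,  q(0) = -20.
Indicial equation: r(r-1) + p(0) r + q(0) = 0, i.e. r^2 + (p(0) - 1) r + q(0) = 0, i.e. r^2 - 1 r - 20 = 0.
Discriminant: (-1)^2 - 4(-20) = 81, so r = (1 ± 9)/2.
Solving: r_1 = 5, r_2 = -4.

indicial: r^2 - 1 r - 20 = 0; roots r_1 = 5, r_2 = -4


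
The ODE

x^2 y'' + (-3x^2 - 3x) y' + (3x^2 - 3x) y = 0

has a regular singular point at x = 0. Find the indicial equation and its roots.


Divide by x^2 to reach normal form y'' + P_1(x) y' + P_2(x) y = 0 with P_1(x) = -3 - 3/x and P_2(x) = 3 - 3/x.
x = 0 is a singular point because the y'-coefficient -3 - 3/x has a pole at x = 0 and the y-coefficient 3 - 3/x has a pole at x = 0.
It is a regular singular point because x P_1(x) = p(x) = -3x - 3 and x^2 P_2(x) = q(x) = 3x^2 - 3x are polynomials, hence analytic at x = 0.
p(0) = -3,  q(0) = 0.
Indicial equation: r(r-1) + p(0) r + q(0) = 0, i.e. r^2 + (p(0) - 1) r + q(0) = 0, i.e. r^2 - 4 r = 0.
Discriminant: (-4)^2 - 4(0) = 16, so r = (4 ± 4)/2.
Solving: r_1 = 4, r_2 = 0.

indicial: r^2 - 4 r = 0; roots r_1 = 4, r_2 = 0


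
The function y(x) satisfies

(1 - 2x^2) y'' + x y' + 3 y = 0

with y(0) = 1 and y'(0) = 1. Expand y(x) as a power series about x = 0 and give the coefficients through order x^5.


Ansatz: y(x) = sum_{n>=0} a_n x^n, so y'(x) = sum_{n>=1} n a_n x^(n-1) and y''(x) = sum_{n>=2} n(n-1) a_n x^(n-2).
Substitute into P(x) y'' + Q(x) y' + R(x) y = 0 with P(x) = 1 - 2x^2, Q(x) = x, R(x) = 3, and match powers of x.
Initial conditions: a_0 = 1, a_1 = 1.
Setting the coefficient of each power of x to zero and solving order by order (substituting the coefficients already found):
  x^0: 2 a_2 + 3 a_0 = 0  ->  2 a_2 = -3 a_0 = -3  ->  a_2 = -3/2
  x^1: 6 a_3 + 4 a_1 = 0  ->  6 a_3 = -4 a_1 = -4  ->  a_3 = -2/3
  x^2: 12 a_4 + a_2 = 0  ->  12 a_4 = -a_2 = 3/2  ->  a_4 = 1/8
  x^3: 20 a_5 - 6 a_3 = 0  ->  20 a_5 = 6 a_3 = -4  ->  a_5 = -1/5
Truncated series: y(x) = 1 + x - (3/2) x^2 - (2/3) x^3 + (1/8) x^4 - (1/5) x^5 + O(x^6).

a_0 = 1; a_1 = 1; a_2 = -3/2; a_3 = -2/3; a_4 = 1/8; a_5 = -1/5


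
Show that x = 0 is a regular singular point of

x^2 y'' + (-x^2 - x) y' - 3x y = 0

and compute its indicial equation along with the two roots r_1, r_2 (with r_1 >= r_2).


Divide by x^2 to reach normal form y'' + P_1(x) y' + P_2(x) y = 0 with P_1(x) = -1 - 1/x and P_2(x) = -3/x.
x = 0 is a singular point because the y'-coefficient -1 - 1/x has a pole at x = 0 and the y-coefficient -3/x has a pole at x = 0.
It is a regular singular point because x P_1(x) = p(x) = -x - 1 and x^2 P_2(x) = q(x) = -3x are polynomials, hence analytic at x = 0.
p(0) = -1,  q(0) = 0.
Indicial equation: r(r-1) + p(0) r + q(0) = 0, i.e. r^2 + (p(0) - 1) r + q(0) = 0, i.e. r^2 - 2 r = 0.
Discriminant: (-2)^2 - 4(0) = 4, so r = (2 ± 2)/2.
Solving: r_1 = 2, r_2 = 0.

indicial: r^2 - 2 r = 0; roots r_1 = 2, r_2 = 0


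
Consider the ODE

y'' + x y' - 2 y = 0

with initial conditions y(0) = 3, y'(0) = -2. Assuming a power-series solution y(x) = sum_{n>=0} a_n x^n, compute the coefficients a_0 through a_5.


Ansatz: y(x) = sum_{n>=0} a_n x^n, so y'(x) = sum_{n>=1} n a_n x^(n-1) and y''(x) = sum_{n>=2} n(n-1) a_n x^(n-2).
Substitute into P(x) y'' + Q(x) y' + R(x) y = 0 with P(x) = 1, Q(x) = x, R(x) = -2, and match powers of x.
Initial conditions: a_0 = 3, a_1 = -2.
Setting the coefficient of each power of x to zero and solving order by order (substituting the coefficients already found):
  x^0: 2 a_2 - 2 a_0 = 0  ->  2 a_2 = 2 a_0 = 6  ->  a_2 = 3
  x^1: 6 a_3 - a_1 = 0  ->  6 a_3 = a_1 = -2  ->  a_3 = -1/3
  x^2: 12 a_4 = 0  ->  a_4 = 0
  x^3: 20 a_5 + a_3 = 0  ->  20 a_5 = -a_3 = 1/3  ->  a_5 = 1/60
Truncated series: y(x) = 3 - 2 x + 3 x^2 - (1/3) x^3 + (1/60) x^5 + O(x^6).

a_0 = 3; a_1 = -2; a_2 = 3; a_3 = -1/3; a_4 = 0; a_5 = 1/60


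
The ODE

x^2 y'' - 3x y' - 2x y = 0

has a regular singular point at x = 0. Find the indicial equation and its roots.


Divide by x^2 to reach normal form y'' + P_1(x) y' + P_2(x) y = 0 with P_1(x) = -3/x and P_2(x) = -2/x.
x = 0 is a singular point because the y'-coefficient -3/x has a pole at x = 0 and the y-coefficient -2/x has a pole at x = 0.
It is a regular singular point because x P_1(x) = p(x) = -3 and x^2 P_2(x) = q(x) = -2x are polynomials, hence analytic at x = 0.
p(0) = -3,  q(0) = 0.
Indicial equation: r(r-1) + p(0) r + q(0) = 0, i.e. r^2 + (p(0) - 1) r + q(0) = 0, i.e. r^2 - 4 r = 0.
Discriminant: (-4)^2 - 4(0) = 16, so r = (4 ± 4)/2.
Solving: r_1 = 4, r_2 = 0.

indicial: r^2 - 4 r = 0; roots r_1 = 4, r_2 = 0


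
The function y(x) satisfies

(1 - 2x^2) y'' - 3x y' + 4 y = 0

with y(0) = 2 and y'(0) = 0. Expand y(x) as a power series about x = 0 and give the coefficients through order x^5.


Ansatz: y(x) = sum_{n>=0} a_n x^n, so y'(x) = sum_{n>=1} n a_n x^(n-1) and y''(x) = sum_{n>=2} n(n-1) a_n x^(n-2).
Substitute into P(x) y'' + Q(x) y' + R(x) y = 0 with P(x) = 1 - 2x^2, Q(x) = -3x, R(x) = 4, and match powers of x.
Initial conditions: a_0 = 2, a_1 = 0.
Setting the coefficient of each power of x to zero and solving order by order (substituting the coefficients already found):
  x^0: 2 a_2 + 4 a_0 = 0  ->  2 a_2 = -4 a_0 = -8  ->  a_2 = -4
  x^1: 6 a_3 + a_1 = 0  ->  6 a_3 = -a_1 = 0  ->  a_3 = 0
  x^2: 12 a_4 - 6 a_2 = 0  ->  12 a_4 = 6 a_2 = -24  ->  a_4 = -2
  x^3: 20 a_5 - 17 a_3 = 0  ->  20 a_5 = 17 a_3 = 0  ->  a_5 = 0
Truncated series: y(x) = 2 - 4 x^2 - 2 x^4 + O(x^6).

a_0 = 2; a_1 = 0; a_2 = -4; a_3 = 0; a_4 = -2; a_5 = 0


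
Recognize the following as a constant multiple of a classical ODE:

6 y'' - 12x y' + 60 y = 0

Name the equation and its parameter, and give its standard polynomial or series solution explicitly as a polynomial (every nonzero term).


All three coefficients share the factor 6; dividing through by 6 gives  y'' - 2x y' + 10 y = 0.
This matches the Hermite equation y'' - 2x y' + 2n y = 0 with 2n = 10, so n = 5; the polynomial solution is H_5(x).
With y = sum_k a_k x^k, matching x^k gives (k+2)(k+1) a_{k+2} = 2(k - n) a_k = 2(k - 5) a_k. The right side vanishes at k = 5, so the series with the parity of 5 terminates at degree 5.
Standard normalization: leading coefficient of H_n is 2^n, so a_5 = 2^5 = 32. Work downward with a_k = (k+1)(k+2) a_{k+2} / (2(k - n)):
  a_3 = (4)(5)(32) / (2(3 - 5)) = 640/(-4) = -160
  a_1 = (2)(3)(-160) / (2(1 - 5)) = -960/(-8) = 120
Hence H_5(x) = 32 x^5 - 160 x^3 + 120 x.

H_5(x); series = 32 x^5 - 160 x^3 + 120 x


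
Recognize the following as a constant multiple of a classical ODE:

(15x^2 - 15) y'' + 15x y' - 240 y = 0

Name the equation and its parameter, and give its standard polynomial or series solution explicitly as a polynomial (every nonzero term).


All three coefficients share the factor -15; dividing through by -15 gives  (1 - x^2) y'' - x y' + 16 y = 0.
This matches the Chebyshev equation (1 - x^2) y'' - x y' + n^2 y = 0 (note the -x y' term, not -2x y') with n^2 = 16, so n = 4; the polynomial solution is T_4(x).
With y = sum_k a_k x^k, matching x^k gives (k+2)(k+1) a_{k+2} = (k^2 - n^2) a_k = (k - 4)(k + 4) a_k. The right side vanishes at k = 4, so the series with the parity of 4 terminates at degree 4.
Standard normalization: leading coefficient of T_n is 2^(n-1), so a_4 = 2^3 = 8. Work downward with a_k = (k+1)(k+2) a_{k+2} / ((k - 4)(k + 4)):
  a_2 = (3)(4)(8) / ((2 - 4)(2 + 4)) = 96/(-12) = -8
  a_0 = (1)(2)(-8) / ((0 - 4)(0 + 4)) = -16/(-16) = 1
Hence T_4(x) = 8 x^4 - 8 x^2 + 1.

T_4(x); series = 8 x^4 - 8 x^2 + 1


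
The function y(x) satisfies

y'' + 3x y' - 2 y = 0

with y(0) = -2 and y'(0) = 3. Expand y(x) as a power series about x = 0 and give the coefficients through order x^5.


Ansatz: y(x) = sum_{n>=0} a_n x^n, so y'(x) = sum_{n>=1} n a_n x^(n-1) and y''(x) = sum_{n>=2} n(n-1) a_n x^(n-2).
Substitute into P(x) y'' + Q(x) y' + R(x) y = 0 with P(x) = 1, Q(x) = 3x, R(x) = -2, and match powers of x.
Initial conditions: a_0 = -2, a_1 = 3.
Setting the coefficient of each power of x to zero and solving order by order (substituting the coefficients already found):
  x^0: 2 a_2 - 2 a_0 = 0  ->  2 a_2 = 2 a_0 = -4  ->  a_2 = -2
  x^1: 6 a_3 + a_1 = 0  ->  6 a_3 = -a_1 = -3  ->  a_3 = -1/2
  x^2: 12 a_4 + 4 a_2 = 0  ->  12 a_4 = -4 a_2 = 8  ->  a_4 = 2/3
  x^3: 20 a_5 + 7 a_3 = 0  ->  20 a_5 = -7 a_3 = 7/2  ->  a_5 = 7/40
Truncated series: y(x) = -2 + 3 x - 2 x^2 - (1/2) x^3 + (2/3) x^4 + (7/40) x^5 + O(x^6).

a_0 = -2; a_1 = 3; a_2 = -2; a_3 = -1/2; a_4 = 2/3; a_5 = 7/40


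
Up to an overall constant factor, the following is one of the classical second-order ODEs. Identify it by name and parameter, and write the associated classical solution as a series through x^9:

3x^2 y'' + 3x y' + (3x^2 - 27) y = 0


All three coefficients share the factor 3; dividing through by 3 gives  x^2 y'' + x y' + (x^2 - 9) y = 0.
This matches the Bessel equation x^2 y'' + x y' + (x^2 - nu^2) y = 0 with nu^2 = 9, so nu = 3; the solution bounded at x = 0 is J_3(x).
Frobenius at x = 0: indicial roots ±nu; for r = nu the recurrence k(k + 2nu) c_k = -c_{k-2} gives the standard series J_nu(x) = sum_{k>=0} (-1)^k / (k! (k+nu)!) (x/2)^(2k+nu). Evaluate the first 4 terms:
  k = 0: (-1)^0 / (0! * 3! * 2^3) x^3 = 1/(1*6*8) x^3 = (1/48) x^3
  k = 1: (-1)^1 / (1! * 4! * 2^5) x^5 = -1/(1*24*32) x^5 = (-1/768) x^5
  k = 2: (-1)^2 / (2! * 5! * 2^7) x^7 = 1/(2*120*128) x^7 = (1/30720) x^7
  k = 3: (-1)^3 / (3! * 6! * 2^9) x^9 = -1/(6*720*512) x^9 = (-1/2211840) x^9
Hence J_3(x) = -x^9/2211840 + x^7/30720 - x^5/768 + x^3/48 + ....

J_3(x); series = -x^9/2211840 + x^7/30720 - x^5/768 + x^3/48


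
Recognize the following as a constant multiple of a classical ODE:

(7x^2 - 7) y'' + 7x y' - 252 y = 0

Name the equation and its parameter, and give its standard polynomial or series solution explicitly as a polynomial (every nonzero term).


All three coefficients share the factor -7; dividing through by -7 gives  (1 - x^2) y'' - x y' + 36 y = 0.
This matches the Chebyshev equation (1 - x^2) y'' - x y' + n^2 y = 0 (note the -x y' term, not -2x y') with n^2 = 36, so n = 6; the polynomial solution is T_6(x).
With y = sum_k a_k x^k, matching x^k gives (k+2)(k+1) a_{k+2} = (k^2 - n^2) a_k = (k - 6)(k + 6) a_k. The right side vanishes at k = 6, so the series with the parity of 6 terminates at degree 6.
Standard normalization: leading coefficient of T_n is 2^(n-1), so a_6 = 2^5 = 32. Work downward with a_k = (k+1)(k+2) a_{k+2} / ((k - 6)(k + 6)):
  a_4 = (5)(6)(32) / ((4 - 6)(4 + 6)) = 960/(-20) = -48
  a_2 = (3)(4)(-48) / ((2 - 6)(2 + 6)) = -576/(-32) = 18
  a_0 = (1)(2)(18) / ((0 - 6)(0 + 6)) = 36/(-36) = -1
Hence T_6(x) = 32 x^6 - 48 x^4 + 18 x^2 - 1.

T_6(x); series = 32 x^6 - 48 x^4 + 18 x^2 - 1


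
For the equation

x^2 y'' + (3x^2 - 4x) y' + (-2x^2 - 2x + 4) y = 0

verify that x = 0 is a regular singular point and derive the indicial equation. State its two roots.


Divide by x^2 to reach normal form y'' + P_1(x) y' + P_2(x) y = 0 with P_1(x) = 3 - 4/x and P_2(x) = -2 - 2/x + 4/x^2.
x = 0 is a singular point because the y'-coefficient 3 - 4/x has a pole at x = 0 and the y-coefficient -2 - 2/x + 4/x^2 has a pole at x = 0.
It is a regular singular point because x P_1(x) = p(x) = 3x - 4 and x^2 P_2(x) = q(x) = -2x^2 - 2x + 4 are polynomials, hence analytic at x = 0.
p(0) = -4,  q(0) = 4.
Indicial equation: r(r-1) + p(0) r + q(0) = 0, i.e. r^2 + (p(0) - 1) r + q(0) = 0, i.e. r^2 - 5 r + 4 = 0.
Discriminant: (-5)^2 - 4(4) = 9, so r = (5 ± 3)/2.
Solving: r_1 = 4, r_2 = 1.

indicial: r^2 - 5 r + 4 = 0; roots r_1 = 4, r_2 = 1


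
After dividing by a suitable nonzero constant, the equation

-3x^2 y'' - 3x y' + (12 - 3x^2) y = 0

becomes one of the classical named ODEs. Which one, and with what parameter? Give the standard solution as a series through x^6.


All three coefficients share the factor -3; dividing through by -3 gives  x^2 y'' + x y' + (x^2 - 4) y = 0.
This matches the Bessel equation x^2 y'' + x y' + (x^2 - nu^2) y = 0 with nu^2 = 4, so nu = 2; the solution bounded at x = 0 is J_2(x).
Frobenius at x = 0: indicial roots ±nu; for r = nu the recurrence k(k + 2nu) c_k = -c_{k-2} gives the standard series J_nu(x) = sum_{k>=0} (-1)^k / (k! (k+nu)!) (x/2)^(2k+nu). Evaluate the first 3 terms:
  k = 0: (-1)^0 / (0! * 2! * 2^2) x^2 = 1/(1*2*4) x^2 = (1/8) x^2
  k = 1: (-1)^1 / (1! * 3! * 2^4) x^4 = -1/(1*6*16) x^4 = (-1/96) x^4
  k = 2: (-1)^2 / (2! * 4! * 2^6) x^6 = 1/(2*24*64) x^6 = (1/3072) x^6
Hence J_2(x) = x^6/3072 - x^4/96 + x^2/8 + ....

J_2(x); series = x^6/3072 - x^4/96 + x^2/8


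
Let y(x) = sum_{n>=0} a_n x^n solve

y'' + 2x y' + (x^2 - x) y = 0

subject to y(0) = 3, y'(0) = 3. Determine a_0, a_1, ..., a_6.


Ansatz: y(x) = sum_{n>=0} a_n x^n, so y'(x) = sum_{n>=1} n a_n x^(n-1) and y''(x) = sum_{n>=2} n(n-1) a_n x^(n-2).
Substitute into P(x) y'' + Q(x) y' + R(x) y = 0 with P(x) = 1, Q(x) = 2x, R(x) = x^2 - x, and match powers of x.
Initial conditions: a_0 = 3, a_1 = 3.
Setting the coefficient of each power of x to zero and solving order by order (substituting the coefficients already found):
  x^0: 2 a_2 = 0  ->  a_2 = 0
  x^1: 6 a_3 + 2 a_1 - a_0 = 0  ->  6 a_3 = -2 a_1 + a_0 = -3  ->  a_3 = -1/2
  x^2: 12 a_4 + 4 a_2 - a_1 + a_0 = 0  ->  12 a_4 = -4 a_2 + a_1 - a_0 = 0  ->  a_4 = 0
  x^3: 20 a_5 + 6 a_3 - a_2 + a_1 = 0  ->  20 a_5 = -6 a_3 + a_2 - a_1 = 0  ->  a_5 = 0
  x^4: 30 a_6 + 8 a_4 - a_3 + a_2 = 0  ->  30 a_6 = -8 a_4 + a_3 - a_2 = -1/2  ->  a_6 = -1/60
Truncated series: y(x) = 3 + 3 x - (1/2) x^3 - (1/60) x^6 + O(x^7).

a_0 = 3; a_1 = 3; a_2 = 0; a_3 = -1/2; a_4 = 0; a_5 = 0; a_6 = -1/60


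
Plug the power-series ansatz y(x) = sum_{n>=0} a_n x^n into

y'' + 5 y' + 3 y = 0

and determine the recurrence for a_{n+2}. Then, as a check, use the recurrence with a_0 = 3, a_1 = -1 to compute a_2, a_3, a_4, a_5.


Substitute y = sum_n a_n x^n.
y''(x) has coefficient (n+2)(n+1) a_{n+2} at x^n;
5 y'(x) has coefficient 5 (n+1) a_{n+1} at x^n;
3 y(x) has coefficient 3 a_n at x^n.
Matching x^n: (n+2)(n+1) a_{n+2} + 5 (n+1) a_{n+1} + 3 a_n = 0.
Thus a_{n+2} = [-5 (n+1) a_{n+1} - 3 a_n] / ((n+1)(n+2)).

Check with a_0 = 3, a_1 = -1 (apply the recurrence for n = 0, 1, 2, 3): a_0 = 3, a_1 = -1, a_2 = -2, a_3 = 23/6, a_4 = -103/24, a_5 = 223/60.

a_(n+2) = [-5 (n+1) a_(n+1) - 3 a_n] / ((n+1)(n+2)); check: a_0 = 3, a_1 = -1, a_2 = -2, a_3 = 23/6, a_4 = -103/24, a_5 = 223/60


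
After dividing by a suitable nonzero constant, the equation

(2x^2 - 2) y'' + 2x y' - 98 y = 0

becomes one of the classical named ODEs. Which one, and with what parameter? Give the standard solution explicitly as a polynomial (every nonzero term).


All three coefficients share the factor -2; dividing through by -2 gives  (1 - x^2) y'' - x y' + 49 y = 0.
This matches the Chebyshev equation (1 - x^2) y'' - x y' + n^2 y = 0 (note the -x y' term, not -2x y') with n^2 = 49, so n = 7; the polynomial solution is T_7(x).
With y = sum_k a_k x^k, matching x^k gives (k+2)(k+1) a_{k+2} = (k^2 - n^2) a_k = (k - 7)(k + 7) a_k. The right side vanishes at k = 7, so the series with the parity of 7 terminates at degree 7.
Standard normalization: leading coefficient of T_n is 2^(n-1), so a_7 = 2^6 = 64. Work downward with a_k = (k+1)(k+2) a_{k+2} / ((k - 7)(k + 7)):
  a_5 = (6)(7)(64) / ((5 - 7)(5 + 7)) = 2688/(-24) = -112
  a_3 = (4)(5)(-112) / ((3 - 7)(3 + 7)) = -2240/(-40) = 56
  a_1 = (2)(3)(56) / ((1 - 7)(1 + 7)) = 336/(-48) = -7
Hence T_7(x) = 64 x^7 - 112 x^5 + 56 x^3 - 7 x.

T_7(x); series = 64 x^7 - 112 x^5 + 56 x^3 - 7 x


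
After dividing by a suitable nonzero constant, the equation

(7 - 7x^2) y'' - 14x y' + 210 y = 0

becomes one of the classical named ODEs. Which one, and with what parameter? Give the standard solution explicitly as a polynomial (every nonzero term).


All three coefficients share the factor 7; dividing through by 7 gives  (1 - x^2) y'' - 2x y' + 30 y = 0.
This matches the Legendre equation (1 - x^2) y'' - 2x y' + n(n+1) y = 0 (note the -2x y' term) with n(n+1) = 30, so n = 5; the polynomial solution is P_5(x).
With y = sum_k a_k x^k, matching x^k gives (k+2)(k+1) a_{k+2} = [k(k+1) - n(n+1)] a_k = (k - 5)(k + 6) a_k. The right side vanishes at k = 5, so the series with the parity of 5 terminates at degree 5.
Standard normalization (P_n(1) = 1): leading coefficient (2n)!/(2^n (n!)^2) = 3628800/(32*14400) = 63/8, so a_5 = 63/8. Work downward with a_k = (k+1)(k+2) a_{k+2} / ((k - 5)(k + 6)):
  a_3 = (4)(5)(63/8) / ((3 - 5)(3 + 6)) = (315/2)/(-18) = -35/4
  a_1 = (2)(3)(-35/4) / ((1 - 5)(1 + 6)) = (-105/2)/(-28) = 15/8
Hence P_5(x) = 63 x^5/8 - 35 x^3/4 + 15 x/8.

P_5(x); series = 63 x^5/8 - 35 x^3/4 + 15 x/8


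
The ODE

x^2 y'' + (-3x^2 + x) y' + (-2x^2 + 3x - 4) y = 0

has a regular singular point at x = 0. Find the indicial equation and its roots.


Divide by x^2 to reach normal form y'' + P_1(x) y' + P_2(x) y = 0 with P_1(x) = -3 + 1/x and P_2(x) = -2 + 3/x - 4/x^2.
x = 0 is a singular point because the y'-coefficient -3 + 1/x has a pole at x = 0 and the y-coefficient -2 + 3/x - 4/x^2 has a pole at x = 0.
It is a regular singular point because x P_1(x) = p(x) = 1 - 3x and x^2 P_2(x) = q(x) = -2x^2 + 3x - 4 are polynomials, hence analytic at x = 0.
p(0) = 1,  q(0) = -4.
Indicial equation: r(r-1) + p(0) r + q(0) = 0, i.e. r^2 + (p(0) - 1) r + q(0) = 0, i.e. r^2 - 4 = 0.
Discriminant: (0)^2 - 4(-4) = 16, so r = (0 ± 4)/2.
Solving: r_1 = 2, r_2 = -2.

indicial: r^2 - 4 = 0; roots r_1 = 2, r_2 = -2


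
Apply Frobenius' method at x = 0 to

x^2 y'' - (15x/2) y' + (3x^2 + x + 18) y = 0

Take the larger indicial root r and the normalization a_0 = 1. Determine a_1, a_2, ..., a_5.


Write in Frobenius form y'' + (p(x)/x) y' + (q(x)/x^2) y = 0:
  p(x) = -15/2,  q(x) = 3x^2 + x + 18.
Indicial equation: r(r-1) + (-15/2) r + (18) = 0 -> roots r_1 = 9/2, r_2 = 4.
Take r = r_1 = 9/2. Let y(x) = x^r sum_{n>=0} a_n x^n with a_0 = 1.
Substitute y = x^r sum a_n x^n and match x^{r+n}. The recurrence is
  D(n) a_n + 1 a_{n-1} + 3 a_{n-2} = 0,  where D(n) = (r+n)(r+n-1) + (-15/2)(r+n) + (18).
  a_n = [-1 a_{n-1} - 3 a_{n-2}] / D(n).
Since the indicial polynomial factors as (r - r_1)(r - r_2), D(n) = (r_1 + n - r_1)(r_1 + n - r_2) = n(n + 1/2).
Evaluating step by step (a_0 = 1):
  n = 1: D(1) = 1(1 + 1/2) = 3/2; numerator = -1(1) = -1; a_1 = (-1)/(3/2) = -2/3
  n = 2: D(2) = 2(2 + 1/2) = 5; numerator = -1(-2/3) - 3(1) = -7/3; a_2 = (-7/3)/(5) = -7/15
  n = 3: D(3) = 3(3 + 1/2) = 21/2; numerator = -1(-7/15) - 3(-2/3) = 37/15; a_3 = (37/15)/(21/2) = 74/315
  n = 4: D(4) = 4(4 + 1/2) = 18; numerator = -1(74/315) - 3(-7/15) = 367/315; a_4 = (367/315)/(18) = 367/5670
  n = 5: D(5) = 5(5 + 1/2) = 55/2; numerator = -1(367/5670) - 3(74/315) = -4363/5670; a_5 = (-4363/5670)/(55/2) = -4363/155925

r = 9/2; a_0 = 1; a_1 = -2/3; a_2 = -7/15; a_3 = 74/315; a_4 = 367/5670; a_5 = -4363/155925


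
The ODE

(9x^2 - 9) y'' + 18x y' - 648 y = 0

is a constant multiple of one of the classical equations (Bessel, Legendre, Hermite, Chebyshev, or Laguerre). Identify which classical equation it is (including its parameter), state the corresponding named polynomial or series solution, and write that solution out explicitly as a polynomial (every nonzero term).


All three coefficients share the factor -9; dividing through by -9 gives  (1 - x^2) y'' - 2x y' + 72 y = 0.
This matches the Legendre equation (1 - x^2) y'' - 2x y' + n(n+1) y = 0 (note the -2x y' term) with n(n+1) = 72, so n = 8; the polynomial solution is P_8(x).
With y = sum_k a_k x^k, matching x^k gives (k+2)(k+1) a_{k+2} = [k(k+1) - n(n+1)] a_k = (k - 8)(k + 9) a_k. The right side vanishes at k = 8, so the series with the parity of 8 terminates at degree 8.
Standard normalization (P_n(1) = 1): leading coefficient (2n)!/(2^n (n!)^2) = 20922789888000/(256*1625702400) = 6435/128, so a_8 = 6435/128. Work downward with a_k = (k+1)(k+2) a_{k+2} / ((k - 8)(k + 9)):
  a_6 = (7)(8)(6435/128) / ((6 - 8)(6 + 9)) = (45045/16)/(-30) = -3003/32
  a_4 = (5)(6)(-3003/32) / ((4 - 8)(4 + 9)) = (-45045/16)/(-52) = 3465/64
  a_2 = (3)(4)(3465/64) / ((2 - 8)(2 + 9)) = (10395/16)/(-66) = -315/32
  a_0 = (1)(2)(-315/32) / ((0 - 8)(0 + 9)) = (-315/16)/(-72) = 35/128
Hence P_8(x) = 6435 x^8/128 - 3003 x^6/32 + 3465 x^4/64 - 315 x^2/32 + 35/128.

P_8(x); series = 6435 x^8/128 - 3003 x^6/32 + 3465 x^4/64 - 315 x^2/32 + 35/128


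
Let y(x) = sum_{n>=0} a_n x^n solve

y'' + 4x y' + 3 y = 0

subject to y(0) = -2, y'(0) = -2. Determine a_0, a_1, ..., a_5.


Ansatz: y(x) = sum_{n>=0} a_n x^n, so y'(x) = sum_{n>=1} n a_n x^(n-1) and y''(x) = sum_{n>=2} n(n-1) a_n x^(n-2).
Substitute into P(x) y'' + Q(x) y' + R(x) y = 0 with P(x) = 1, Q(x) = 4x, R(x) = 3, and match powers of x.
Initial conditions: a_0 = -2, a_1 = -2.
Setting the coefficient of each power of x to zero and solving order by order (substituting the coefficients already found):
  x^0: 2 a_2 + 3 a_0 = 0  ->  2 a_2 = -3 a_0 = 6  ->  a_2 = 3
  x^1: 6 a_3 + 7 a_1 = 0  ->  6 a_3 = -7 a_1 = 14  ->  a_3 = 7/3
  x^2: 12 a_4 + 11 a_2 = 0  ->  12 a_4 = -11 a_2 = -33  ->  a_4 = -11/4
  x^3: 20 a_5 + 15 a_3 = 0  ->  20 a_5 = -15 a_3 = -35  ->  a_5 = -7/4
Truncated series: y(x) = -2 - 2 x + 3 x^2 + (7/3) x^3 - (11/4) x^4 - (7/4) x^5 + O(x^6).

a_0 = -2; a_1 = -2; a_2 = 3; a_3 = 7/3; a_4 = -11/4; a_5 = -7/4


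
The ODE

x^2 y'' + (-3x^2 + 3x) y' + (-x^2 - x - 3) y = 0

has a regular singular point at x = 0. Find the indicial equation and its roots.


Divide by x^2 to reach normal form y'' + P_1(x) y' + P_2(x) y = 0 with P_1(x) = -3 + 3/x and P_2(x) = -1 - 1/x - 3/x^2.
x = 0 is a singular point because the y'-coefficient -3 + 3/x has a pole at x = 0 and the y-coefficient -1 - 1/x - 3/x^2 has a pole at x = 0.
It is a regular singular point because x P_1(x) = p(x) = 3 - 3x and x^2 P_2(x) = q(x) = -x^2 - x - 3 are polynomials, hence analytic at x = 0.
p(0) = 3,  q(0) = -3.
Indicial equation: r(r-1) + p(0) r + q(0) = 0, i.e. r^2 + (p(0) - 1) r + q(0) = 0, i.e. r^2 + 2 r - 3 = 0.
Discriminant: (2)^2 - 4(-3) = 16, so r = (-2 ± 4)/2.
Solving: r_1 = 1, r_2 = -3.

indicial: r^2 + 2 r - 3 = 0; roots r_1 = 1, r_2 = -3


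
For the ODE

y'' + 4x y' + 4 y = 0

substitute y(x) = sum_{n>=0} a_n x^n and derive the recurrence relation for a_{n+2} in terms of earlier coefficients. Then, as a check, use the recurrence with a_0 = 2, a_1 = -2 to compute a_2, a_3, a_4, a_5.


Substitute y = sum_n a_n x^n.
y''(x) has coefficient (n+2)(n+1) a_{n+2} at x^n;
4 x y'(x) has coefficient 4 n a_n at x^n (shift);
4 y(x) has coefficient 4 a_n at x^n.
Matching x^n: (n+2)(n+1) a_{n+2} + (4n + 4) a_n = 0.
Thus a_{n+2} = (-4n - 4) / ((n+1)(n+2)) * a_n.

Check with a_0 = 2, a_1 = -2 (apply the recurrence for n = 0, 1, 2, 3): a_0 = 2, a_1 = -2, a_2 = -4, a_3 = 8/3, a_4 = 4, a_5 = -32/15.

a_(n+2) = (-4n - 4) / ((n+1)(n+2)) * a_n; check: a_0 = 2, a_1 = -2, a_2 = -4, a_3 = 8/3, a_4 = 4, a_5 = -32/15


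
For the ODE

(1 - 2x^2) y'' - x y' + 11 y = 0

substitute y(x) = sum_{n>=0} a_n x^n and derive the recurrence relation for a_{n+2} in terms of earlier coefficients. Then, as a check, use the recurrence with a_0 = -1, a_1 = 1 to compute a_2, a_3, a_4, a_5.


Substitute y = sum_n a_n x^n.
(1 - 2 x^2) y'' contributes (n+2)(n+1) a_{n+2} - 2 n(n-1) a_n at x^n.
-x y'(x) contributes -n a_n at x^n.
11 y(x) contributes 11 a_n at x^n.
Matching x^n: (n+2)(n+1) a_{n+2} + (-2 n(n-1) - n + 11) a_n = 0.
Thus a_{n+2} = (2 n(n-1) + n - 11) / ((n+1)(n+2)) * a_n.

Check with a_0 = -1, a_1 = 1 (apply the recurrence for n = 0, 1, 2, 3): a_0 = -1, a_1 = 1, a_2 = 11/2, a_3 = -5/3, a_4 = -55/24, a_5 = -1/3.

a_(n+2) = (2 n(n-1) + n - 11) / ((n+1)(n+2)) * a_n; check: a_0 = -1, a_1 = 1, a_2 = 11/2, a_3 = -5/3, a_4 = -55/24, a_5 = -1/3


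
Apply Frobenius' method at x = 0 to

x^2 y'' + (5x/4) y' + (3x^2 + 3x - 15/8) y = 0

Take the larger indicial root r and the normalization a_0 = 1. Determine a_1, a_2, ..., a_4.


Write in Frobenius form y'' + (p(x)/x) y' + (q(x)/x^2) y = 0:
  p(x) = 5/4,  q(x) = 3x^2 + 3x - 15/8.
Indicial equation: r(r-1) + (5/4) r + (-15/8) = 0 -> roots r_1 = 5/4, r_2 = -3/2.
Take r = r_1 = 5/4. Let y(x) = x^r sum_{n>=0} a_n x^n with a_0 = 1.
Substitute y = x^r sum a_n x^n and match x^{r+n}. The recurrence is
  D(n) a_n + 3 a_{n-1} + 3 a_{n-2} = 0,  where D(n) = (r+n)(r+n-1) + (5/4)(r+n) + (-15/8).
  a_n = [-3 a_{n-1} - 3 a_{n-2}] / D(n).
Since the indicial polynomial factors as (r - r_1)(r - r_2), D(n) = (r_1 + n - r_1)(r_1 + n - r_2) = n(n + 11/4).
Evaluating step by step (a_0 = 1):
  n = 1: D(1) = 1(1 + 11/4) = 15/4; numerator = -3(1) = -3; a_1 = (-3)/(15/4) = -4/5
  n = 2: D(2) = 2(2 + 11/4) = 19/2; numerator = -3(-4/5) - 3(1) = -3/5; a_2 = (-3/5)/(19/2) = -6/95
  n = 3: D(3) = 3(3 + 11/4) = 69/4; numerator = -3(-6/95) - 3(-4/5) = 246/95; a_3 = (246/95)/(69/4) = 328/2185
  n = 4: D(4) = 4(4 + 11/4) = 27; numerator = -3(328/2185) - 3(-6/95) = -6/23; a_4 = (-6/23)/(27) = -2/207

r = 5/4; a_0 = 1; a_1 = -4/5; a_2 = -6/95; a_3 = 328/2185; a_4 = -2/207


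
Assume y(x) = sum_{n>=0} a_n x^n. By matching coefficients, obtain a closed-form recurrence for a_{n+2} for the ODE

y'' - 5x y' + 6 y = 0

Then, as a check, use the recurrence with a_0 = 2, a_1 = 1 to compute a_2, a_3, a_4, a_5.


Substitute y = sum_n a_n x^n.
y''(x) has coefficient (n+2)(n+1) a_{n+2} at x^n;
-5 x y'(x) has coefficient -5 n a_n at x^n (shift);
6 y(x) has coefficient 6 a_n at x^n.
Matching x^n: (n+2)(n+1) a_{n+2} + (-5n + 6) a_n = 0.
Thus a_{n+2} = (5n - 6) / ((n+1)(n+2)) * a_n.

Check with a_0 = 2, a_1 = 1 (apply the recurrence for n = 0, 1, 2, 3): a_0 = 2, a_1 = 1, a_2 = -6, a_3 = -1/6, a_4 = -2, a_5 = -3/40.

a_(n+2) = (5n - 6) / ((n+1)(n+2)) * a_n; check: a_0 = 2, a_1 = 1, a_2 = -6, a_3 = -1/6, a_4 = -2, a_5 = -3/40


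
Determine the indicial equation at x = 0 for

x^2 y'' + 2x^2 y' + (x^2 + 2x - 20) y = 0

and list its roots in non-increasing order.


Divide by x^2 to reach normal form y'' + P_1(x) y' + P_2(x) y = 0 with P_1(x) = 2 and P_2(x) = 1 + 2/x - 20/x^2.
x = 0 is a singular point because the y-coefficient 1 + 2/x - 20/x^2 has a pole at x = 0.
It is a regular singular point because x P_1(x) = p(x) = 2x and x^2 P_2(x) = q(x) = x^2 + 2x - 20 are polynomials, hence analytic at x = 0.
p(0) = 0,  q(0) = -20.
Indicial equation: r(r-1) + p(0) r + q(0) = 0, i.e. r^2 + (p(0) - 1) r + q(0) = 0, i.e. r^2 - 1 r - 20 = 0.
Discriminant: (-1)^2 - 4(-20) = 81, so r = (1 ± 9)/2.
Solving: r_1 = 5, r_2 = -4.

indicial: r^2 - 1 r - 20 = 0; roots r_1 = 5, r_2 = -4


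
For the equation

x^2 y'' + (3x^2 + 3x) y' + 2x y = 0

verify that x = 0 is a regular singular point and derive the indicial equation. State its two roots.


Divide by x^2 to reach normal form y'' + P_1(x) y' + P_2(x) y = 0 with P_1(x) = 3 + 3/x and P_2(x) = 2/x.
x = 0 is a singular point because the y'-coefficient 3 + 3/x has a pole at x = 0 and the y-coefficient 2/x has a pole at x = 0.
It is a regular singular point because x P_1(x) = p(x) = 3x + 3 and x^2 P_2(x) = q(x) = 2x are polynomials, hence analytic at x = 0.
p(0) = 3,  q(0) = 0.
Indicial equation: r(r-1) + p(0) r + q(0) = 0, i.e. r^2 + (p(0) - 1) r + q(0) = 0, i.e. r^2 + 2 r = 0.
Discriminant: (2)^2 - 4(0) = 4, so r = (-2 ± 2)/2.
Solving: r_1 = 0, r_2 = -2.

indicial: r^2 + 2 r = 0; roots r_1 = 0, r_2 = -2


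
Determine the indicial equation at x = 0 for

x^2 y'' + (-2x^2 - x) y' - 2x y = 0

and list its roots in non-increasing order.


Divide by x^2 to reach normal form y'' + P_1(x) y' + P_2(x) y = 0 with P_1(x) = -2 - 1/x and P_2(x) = -2/x.
x = 0 is a singular point because the y'-coefficient -2 - 1/x has a pole at x = 0 and the y-coefficient -2/x has a pole at x = 0.
It is a regular singular point because x P_1(x) = p(x) = -2x - 1 and x^2 P_2(x) = q(x) = -2x are polynomials, hence analytic at x = 0.
p(0) = -1,  q(0) = 0.
Indicial equation: r(r-1) + p(0) r + q(0) = 0, i.e. r^2 + (p(0) - 1) r + q(0) = 0, i.e. r^2 - 2 r = 0.
Discriminant: (-2)^2 - 4(0) = 4, so r = (2 ± 2)/2.
Solving: r_1 = 2, r_2 = 0.

indicial: r^2 - 2 r = 0; roots r_1 = 2, r_2 = 0


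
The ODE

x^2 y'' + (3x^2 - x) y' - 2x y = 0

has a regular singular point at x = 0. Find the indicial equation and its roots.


Divide by x^2 to reach normal form y'' + P_1(x) y' + P_2(x) y = 0 with P_1(x) = 3 - 1/x and P_2(x) = -2/x.
x = 0 is a singular point because the y'-coefficient 3 - 1/x has a pole at x = 0 and the y-coefficient -2/x has a pole at x = 0.
It is a regular singular point because x P_1(x) = p(x) = 3x - 1 and x^2 P_2(x) = q(x) = -2x are polynomials, hence analytic at x = 0.
p(0) = -1,  q(0) = 0.
Indicial equation: r(r-1) + p(0) r + q(0) = 0, i.e. r^2 + (p(0) - 1) r + q(0) = 0, i.e. r^2 - 2 r = 0.
Discriminant: (-2)^2 - 4(0) = 4, so r = (2 ± 2)/2.
Solving: r_1 = 2, r_2 = 0.

indicial: r^2 - 2 r = 0; roots r_1 = 2, r_2 = 0


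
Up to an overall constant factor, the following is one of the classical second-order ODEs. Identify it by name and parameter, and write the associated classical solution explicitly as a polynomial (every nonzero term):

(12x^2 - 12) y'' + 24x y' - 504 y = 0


All three coefficients share the factor -12; dividing through by -12 gives  (1 - x^2) y'' - 2x y' + 42 y = 0.
This matches the Legendre equation (1 - x^2) y'' - 2x y' + n(n+1) y = 0 (note the -2x y' term) with n(n+1) = 42, so n = 6; the polynomial solution is P_6(x).
With y = sum_k a_k x^k, matching x^k gives (k+2)(k+1) a_{k+2} = [k(k+1) - n(n+1)] a_k = (k - 6)(k + 7) a_k. The right side vanishes at k = 6, so the series with the parity of 6 terminates at degree 6.
Standard normalization (P_n(1) = 1): leading coefficient (2n)!/(2^n (n!)^2) = 479001600/(64*518400) = 231/16, so a_6 = 231/16. Work downward with a_k = (k+1)(k+2) a_{k+2} / ((k - 6)(k + 7)):
  a_4 = (5)(6)(231/16) / ((4 - 6)(4 + 7)) = (3465/8)/(-22) = -315/16
  a_2 = (3)(4)(-315/16) / ((2 - 6)(2 + 7)) = (-945/4)/(-36) = 105/16
  a_0 = (1)(2)(105/16) / ((0 - 6)(0 + 7)) = (105/8)/(-42) = -5/16
Hence P_6(x) = 231 x^6/16 - 315 x^4/16 + 105 x^2/16 - 5/16.

P_6(x); series = 231 x^6/16 - 315 x^4/16 + 105 x^2/16 - 5/16


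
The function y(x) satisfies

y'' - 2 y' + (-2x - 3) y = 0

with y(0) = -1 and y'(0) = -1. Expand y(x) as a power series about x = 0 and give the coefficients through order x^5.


Ansatz: y(x) = sum_{n>=0} a_n x^n, so y'(x) = sum_{n>=1} n a_n x^(n-1) and y''(x) = sum_{n>=2} n(n-1) a_n x^(n-2).
Substitute into P(x) y'' + Q(x) y' + R(x) y = 0 with P(x) = 1, Q(x) = -2, R(x) = -2x - 3, and match powers of x.
Initial conditions: a_0 = -1, a_1 = -1.
Setting the coefficient of each power of x to zero and solving order by order (substituting the coefficients already found):
  x^0: 2 a_2 - 2 a_1 - 3 a_0 = 0  ->  2 a_2 = 2 a_1 + 3 a_0 = -5  ->  a_2 = -5/2
  x^1: 6 a_3 - 4 a_2 - 3 a_1 - 2 a_0 = 0  ->  6 a_3 = 4 a_2 + 3 a_1 + 2 a_0 = -15  ->  a_3 = -5/2
  x^2: 12 a_4 - 6 a_3 - 3 a_2 - 2 a_1 = 0  ->  12 a_4 = 6 a_3 + 3 a_2 + 2 a_1 = -49/2  ->  a_4 = -49/24
  x^3: 20 a_5 - 8 a_4 - 3 a_3 - 2 a_2 = 0  ->  20 a_5 = 8 a_4 + 3 a_3 + 2 a_2 = -173/6  ->  a_5 = -173/120
Truncated series: y(x) = -1 - x - (5/2) x^2 - (5/2) x^3 - (49/24) x^4 - (173/120) x^5 + O(x^6).

a_0 = -1; a_1 = -1; a_2 = -5/2; a_3 = -5/2; a_4 = -49/24; a_5 = -173/120


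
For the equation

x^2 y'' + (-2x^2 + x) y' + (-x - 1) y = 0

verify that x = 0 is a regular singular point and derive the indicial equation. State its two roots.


Divide by x^2 to reach normal form y'' + P_1(x) y' + P_2(x) y = 0 with P_1(x) = -2 + 1/x and P_2(x) = -1/x - 1/x^2.
x = 0 is a singular point because the y'-coefficient -2 + 1/x has a pole at x = 0 and the y-coefficient -1/x - 1/x^2 has a pole at x = 0.
It is a regular singular point because x P_1(x) = p(x) = 1 - 2x and x^2 P_2(x) = q(x) = -x - 1 are polynomials, hence analytic at x = 0.
p(0) = 1,  q(0) = -1.
Indicial equation: r(r-1) + p(0) r + q(0) = 0, i.e. r^2 + (p(0) - 1) r + q(0) = 0, i.e. r^2 - 1 = 0.
Discriminant: (0)^2 - 4(-1) = 4, so r = (0 ± 2)/2.
Solving: r_1 = 1, r_2 = -1.

indicial: r^2 - 1 = 0; roots r_1 = 1, r_2 = -1
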